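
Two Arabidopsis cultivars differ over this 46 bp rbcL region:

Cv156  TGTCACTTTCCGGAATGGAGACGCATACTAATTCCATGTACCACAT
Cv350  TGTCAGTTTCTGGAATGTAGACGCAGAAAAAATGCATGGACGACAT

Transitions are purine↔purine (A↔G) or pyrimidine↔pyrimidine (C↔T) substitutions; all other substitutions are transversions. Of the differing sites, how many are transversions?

9

Differing sites — 6:C/G (Tv); 11:C/T (Ti); 18:G/T (Tv); 26:T/G (Tv); 28:C/A (Tv); 29:T/A (Tv); 32:T/A (Tv); 34:C/G (Tv); 39:T/G (Tv); 42:C/G (Tv).
Of the 10 differences, 1 transition and 9 transversions, so the answer is 9.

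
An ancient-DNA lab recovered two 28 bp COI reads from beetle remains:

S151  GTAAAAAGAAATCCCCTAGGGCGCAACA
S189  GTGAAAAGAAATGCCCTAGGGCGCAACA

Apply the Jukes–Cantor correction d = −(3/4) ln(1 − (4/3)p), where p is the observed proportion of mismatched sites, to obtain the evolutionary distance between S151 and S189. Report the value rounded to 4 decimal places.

The sequences differ at positions 3 (A/G), 13 (C/G).
p = 2/28 = 0.071429.
d = −0.75 · ln(1 − (4/3)·0.071429) = −0.75 · ln(0.904761) = −0.75 · (-0.100084) = 0.0751.

0.0751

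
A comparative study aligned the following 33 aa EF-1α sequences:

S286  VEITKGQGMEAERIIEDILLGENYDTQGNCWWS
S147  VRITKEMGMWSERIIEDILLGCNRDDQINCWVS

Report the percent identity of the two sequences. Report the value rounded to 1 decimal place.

Differing sites — 2:E/R; 6:G/E; 7:Q/M; 10:E/W; 11:A/S; 22:E/C; 24:Y/R; 26:T/D; 28:G/I; 32:W/V.
23 of the 33 sites match, so the percent identity is 23/33 × 100 = 69.7%.

69.7%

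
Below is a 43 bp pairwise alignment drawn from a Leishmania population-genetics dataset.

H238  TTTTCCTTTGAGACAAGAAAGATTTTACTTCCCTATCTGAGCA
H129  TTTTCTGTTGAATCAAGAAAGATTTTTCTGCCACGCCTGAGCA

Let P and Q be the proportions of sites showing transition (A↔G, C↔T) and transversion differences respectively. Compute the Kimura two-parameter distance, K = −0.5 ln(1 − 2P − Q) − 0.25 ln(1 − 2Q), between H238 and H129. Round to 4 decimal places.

The sequences differ at positions 6 (C/T, transition), 7 (T/G, transversion), 12 (G/A, transition), 13 (A/T, transversion), 27 (A/T, transversion), 30 (T/G, transversion), 33 (C/A, transversion), 34 (T/C, transition), 35 (A/G, transition), 36 (T/C, transition).
Of the 10 differences, 5 transitions and 5 transversions over 43 sites: P = 5/43 = 0.116279, Q = 5/43 = 0.116279.
d = −0.5·ln(0.651163) − 0.25·ln(0.767442) = −0.5·(-0.428995) − 0.25·(-0.264692) = 0.2807.

0.2807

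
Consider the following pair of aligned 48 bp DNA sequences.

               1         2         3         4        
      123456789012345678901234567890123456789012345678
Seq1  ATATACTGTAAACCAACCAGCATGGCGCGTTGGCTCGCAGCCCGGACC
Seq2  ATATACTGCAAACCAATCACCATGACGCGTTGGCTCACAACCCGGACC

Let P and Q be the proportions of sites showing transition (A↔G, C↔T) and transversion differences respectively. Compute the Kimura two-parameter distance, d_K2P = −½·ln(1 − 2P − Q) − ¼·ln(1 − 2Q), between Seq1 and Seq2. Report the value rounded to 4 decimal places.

Mismatches occur at site 9 (T→C, transition), site 17 (C→T, transition), site 20 (G→C, transversion), site 25 (G→A, transition), site 37 (G→A, transition), site 40 (G→A, transition).
Of the 6 differences, 5 transitions and 1 transversion over 48 sites: P = 5/48 = 0.104167, Q = 1/48 = 0.020833.
d = −0.5·ln(0.770833) − 0.25·ln(0.958334) = −0.5·(-0.260284) − 0.25·(-0.042559) = 0.1408.

0.1408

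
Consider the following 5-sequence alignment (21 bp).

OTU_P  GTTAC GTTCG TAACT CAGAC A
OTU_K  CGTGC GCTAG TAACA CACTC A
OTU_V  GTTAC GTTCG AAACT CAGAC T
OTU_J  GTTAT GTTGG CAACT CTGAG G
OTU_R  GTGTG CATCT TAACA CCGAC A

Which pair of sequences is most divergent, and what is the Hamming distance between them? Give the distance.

13

Pairwise Hamming distances:
  OTU_P vs OTU_K: 8
  OTU_P vs OTU_V: 2
  OTU_P vs OTU_J: 6
  OTU_P vs OTU_R: 8
  OTU_K vs OTU_V: 10
  OTU_K vs OTU_J: 13
  OTU_K vs OTU_R: 12
  OTU_V vs OTU_J: 6
  OTU_V vs OTU_R: 10
  OTU_J vs OTU_R: 12
The largest is 13, between OTU_K and OTU_J.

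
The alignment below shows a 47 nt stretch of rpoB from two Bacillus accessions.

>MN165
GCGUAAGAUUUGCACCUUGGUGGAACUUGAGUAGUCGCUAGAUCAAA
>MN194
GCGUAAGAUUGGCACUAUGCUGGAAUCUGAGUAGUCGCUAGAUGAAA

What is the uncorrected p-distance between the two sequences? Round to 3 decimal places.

The sequences differ at positions 11 (U/G), 16 (C/U), 17 (U/A), 20 (G/C), 26 (C/U), 27 (U/C), 44 (C/G).
There are 7 differences over 47 sites, so p = 7/47 = 0.149.

0.149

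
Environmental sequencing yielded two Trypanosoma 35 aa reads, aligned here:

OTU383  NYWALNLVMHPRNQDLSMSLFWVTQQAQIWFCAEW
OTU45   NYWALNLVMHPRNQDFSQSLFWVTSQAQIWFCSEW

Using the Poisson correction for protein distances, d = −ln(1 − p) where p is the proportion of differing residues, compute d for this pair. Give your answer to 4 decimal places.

0.1214

Mismatches occur at site 16 (L/F), site 18 (M/Q), site 25 (Q/S), site 33 (A/S).
p = 4/35 = 0.114286.
d = −ln(1 − 0.114286) = −ln(0.885714) = 0.1214.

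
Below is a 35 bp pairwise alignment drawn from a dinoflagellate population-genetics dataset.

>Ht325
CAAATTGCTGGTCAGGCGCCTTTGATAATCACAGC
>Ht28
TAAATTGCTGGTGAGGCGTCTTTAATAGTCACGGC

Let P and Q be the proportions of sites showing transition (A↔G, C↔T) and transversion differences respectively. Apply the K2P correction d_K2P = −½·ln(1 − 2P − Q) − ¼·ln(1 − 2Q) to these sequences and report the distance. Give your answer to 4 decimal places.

0.2034

Mismatches occur at site 1 (C↔T, transition), site 13 (C↔G, transversion), site 19 (C↔T, transition), site 24 (G↔A, transition), site 28 (A↔G, transition), site 33 (A↔G, transition).
Of the 6 differences, 5 transitions and 1 transversion over 35 sites: P = 5/35 = 0.142857, Q = 1/35 = 0.028571.
d = −0.5·ln(0.685715) − 0.25·ln(0.942858) = −0.5·(-0.377293) − 0.25·(-0.058840) = 0.2034.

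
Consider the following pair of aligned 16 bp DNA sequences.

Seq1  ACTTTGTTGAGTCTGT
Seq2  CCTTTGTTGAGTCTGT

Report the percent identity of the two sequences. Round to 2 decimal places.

Differing sites — 1:A/C.
15 of the 16 sites match, so the percent identity is 15/16 × 100 = 93.75%.

93.75%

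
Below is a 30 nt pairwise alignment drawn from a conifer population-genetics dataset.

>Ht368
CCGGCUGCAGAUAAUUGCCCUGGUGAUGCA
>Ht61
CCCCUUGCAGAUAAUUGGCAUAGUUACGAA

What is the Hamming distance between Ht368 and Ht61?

9

Differing sites — 3:G/C; 4:G/C; 5:C/U; 18:C/G; 20:C/A; 22:G/A; 25:G/U; 27:U/C; 29:C/A.
That gives 9 mismatches out of 30 aligned sites, so the Hamming distance is 9.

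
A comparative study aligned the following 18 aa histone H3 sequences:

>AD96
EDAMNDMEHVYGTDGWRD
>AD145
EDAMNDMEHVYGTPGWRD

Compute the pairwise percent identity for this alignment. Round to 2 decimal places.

The sequences differ at position 14 (D/P).
17 of the 18 sites match, so the percent identity is 17/18 × 100 = 94.44%.

94.44%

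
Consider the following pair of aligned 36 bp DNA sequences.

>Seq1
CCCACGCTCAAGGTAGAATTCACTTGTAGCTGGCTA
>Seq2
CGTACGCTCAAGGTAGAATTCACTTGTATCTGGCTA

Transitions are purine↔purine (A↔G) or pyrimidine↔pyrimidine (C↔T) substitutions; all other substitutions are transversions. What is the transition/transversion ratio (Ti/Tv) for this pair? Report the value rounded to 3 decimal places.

The sequences differ at positions 2 (C/G, transversion), 3 (C/T, transition), 29 (G/T, transversion).
Of the 3 differences, 1 transition and 2 transversions, so Ti/Tv = 1/2 = 0.500.

0.500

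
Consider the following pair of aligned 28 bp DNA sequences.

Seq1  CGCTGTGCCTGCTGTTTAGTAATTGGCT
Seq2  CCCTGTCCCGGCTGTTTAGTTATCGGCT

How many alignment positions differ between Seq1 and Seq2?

Mismatches occur at site 2 (G/C), site 7 (G/C), site 10 (T/G), site 21 (A/T), site 24 (T/C).
That gives 5 mismatches out of 28 aligned sites, so the Hamming distance is 5.

5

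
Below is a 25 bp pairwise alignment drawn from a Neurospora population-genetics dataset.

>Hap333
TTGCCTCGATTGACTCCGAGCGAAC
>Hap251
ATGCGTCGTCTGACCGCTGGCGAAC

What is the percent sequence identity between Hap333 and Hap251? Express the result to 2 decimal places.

68.00%

Mismatches occur at site 1 (T→A), site 5 (C→G), site 9 (A→T), site 10 (T→C), site 15 (T→C), site 16 (C→G), site 18 (G→T), site 19 (A→G).
17 of the 25 sites match, so the percent identity is 17/25 × 100 = 68.00%.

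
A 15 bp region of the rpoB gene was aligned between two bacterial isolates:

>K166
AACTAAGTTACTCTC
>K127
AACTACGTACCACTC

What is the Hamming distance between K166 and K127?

Differing sites — 6:A/C; 9:T/A; 10:A/C; 12:T/A.
That gives 4 mismatches out of 15 aligned sites, so the Hamming distance is 4.

4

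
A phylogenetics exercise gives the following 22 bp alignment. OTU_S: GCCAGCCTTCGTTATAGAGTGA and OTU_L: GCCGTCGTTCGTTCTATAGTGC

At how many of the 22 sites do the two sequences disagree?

Differing sites — 4:A/G; 5:G/T; 7:C/G; 14:A/C; 17:G/T; 22:A/C.
That gives 6 mismatches out of 22 aligned sites, so the Hamming distance is 6.

6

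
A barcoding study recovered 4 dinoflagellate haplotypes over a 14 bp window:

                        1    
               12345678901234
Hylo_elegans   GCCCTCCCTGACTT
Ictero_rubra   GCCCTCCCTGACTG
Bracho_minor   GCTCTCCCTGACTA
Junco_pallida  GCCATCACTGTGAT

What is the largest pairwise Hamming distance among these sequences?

Pairwise Hamming distances:
  Hylo_elegans vs Ictero_rubra: 1
  Hylo_elegans vs Bracho_minor: 2
  Hylo_elegans vs Junco_pallida: 5
  Ictero_rubra vs Bracho_minor: 2
  Ictero_rubra vs Junco_pallida: 6
  Bracho_minor vs Junco_pallida: 7
The largest is 7, between Bracho_minor and Junco_pallida.

7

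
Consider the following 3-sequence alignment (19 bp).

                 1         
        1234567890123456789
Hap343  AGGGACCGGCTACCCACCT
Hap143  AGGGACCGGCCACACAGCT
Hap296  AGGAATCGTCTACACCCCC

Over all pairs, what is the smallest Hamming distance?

3

Pairwise Hamming distances:
  Hap343 vs Hap143: 3
  Hap343 vs Hap296: 6
  Hap143 vs Hap296: 7
The smallest is 3, between Hap343 and Hap143.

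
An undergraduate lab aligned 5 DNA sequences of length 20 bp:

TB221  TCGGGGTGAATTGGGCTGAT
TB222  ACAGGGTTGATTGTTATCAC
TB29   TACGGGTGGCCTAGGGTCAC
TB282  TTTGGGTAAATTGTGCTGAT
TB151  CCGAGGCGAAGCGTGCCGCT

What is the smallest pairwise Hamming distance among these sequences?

Pairwise Hamming distances:
  TB221 vs TB222: 9
  TB221 vs TB29: 9
  TB221 vs TB282: 4
  TB221 vs TB151: 8
  TB222 vs TB29: 10
  TB222 vs TB282: 9
  TB222 vs TB151: 14
  TB29 vs TB282: 11
  TB29 vs TB151: 16
  TB282 vs TB151: 10
The smallest is 4, between TB221 and TB282.

4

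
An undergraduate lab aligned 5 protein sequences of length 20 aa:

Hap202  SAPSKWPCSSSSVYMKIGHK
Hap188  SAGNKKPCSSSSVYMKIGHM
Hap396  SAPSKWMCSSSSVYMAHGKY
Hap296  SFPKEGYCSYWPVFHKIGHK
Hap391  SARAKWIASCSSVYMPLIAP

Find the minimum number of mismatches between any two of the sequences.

Pairwise Hamming distances:
  Hap202 vs Hap188: 4
  Hap202 vs Hap396: 5
  Hap202 vs Hap296: 10
  Hap202 vs Hap391: 10
  Hap188 vs Hap396: 8
  Hap188 vs Hap296: 12
  Hap188 vs Hap391: 11
  Hap396 vs Hap296: 14
  Hap396 vs Hap391: 10
  Hap296 vs Hap391: 17
The smallest is 4, between Hap202 and Hap188.

4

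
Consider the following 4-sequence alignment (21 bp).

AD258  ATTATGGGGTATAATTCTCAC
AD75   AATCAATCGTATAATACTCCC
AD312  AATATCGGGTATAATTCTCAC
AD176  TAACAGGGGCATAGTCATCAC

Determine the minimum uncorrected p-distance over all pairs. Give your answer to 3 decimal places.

0.095

Pairwise Hamming distances:
  AD258 vs AD75: 8
  AD258 vs AD312: 2
  AD258 vs AD176: 9
  AD75 vs AD312: 7
  AD75 vs AD176: 10
  AD312 vs AD176: 9
The smallest is 2 mismatches, between AD258 and AD312; p = 2/21 = 0.095.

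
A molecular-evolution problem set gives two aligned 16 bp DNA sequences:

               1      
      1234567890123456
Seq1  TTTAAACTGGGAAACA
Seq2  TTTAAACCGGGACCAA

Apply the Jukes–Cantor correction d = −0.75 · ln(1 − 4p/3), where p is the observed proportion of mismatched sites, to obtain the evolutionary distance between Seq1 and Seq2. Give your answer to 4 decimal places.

Differing sites — 8:T/C; 13:A/C; 14:A/C; 15:C/A.
p = 4/16 = 0.250000.
d = −0.75 · ln(1 − (4/3)·0.250000) = −0.75 · ln(0.666667) = −0.75 · (-0.405465) = 0.3041.

0.3041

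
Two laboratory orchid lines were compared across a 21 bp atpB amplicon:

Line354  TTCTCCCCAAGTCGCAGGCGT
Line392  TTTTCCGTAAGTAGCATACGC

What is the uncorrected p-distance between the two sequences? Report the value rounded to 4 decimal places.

Mismatches occur at site 3 (C→T), site 7 (C→G), site 8 (C→T), site 13 (C→A), site 17 (G→T), site 18 (G→A), site 21 (T→C).
There are 7 differences over 21 sites, so p = 7/21 = 0.3333.

0.3333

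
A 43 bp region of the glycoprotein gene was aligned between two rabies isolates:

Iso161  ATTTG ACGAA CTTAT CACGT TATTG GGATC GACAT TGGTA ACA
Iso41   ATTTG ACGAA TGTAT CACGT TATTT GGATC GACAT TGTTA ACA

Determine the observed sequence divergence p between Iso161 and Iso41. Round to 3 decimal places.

0.093

Mismatches occur at site 11 (C→T), site 12 (T→G), site 25 (G→T), site 38 (G→T).
There are 4 differences over 43 sites, so p = 4/43 = 0.093.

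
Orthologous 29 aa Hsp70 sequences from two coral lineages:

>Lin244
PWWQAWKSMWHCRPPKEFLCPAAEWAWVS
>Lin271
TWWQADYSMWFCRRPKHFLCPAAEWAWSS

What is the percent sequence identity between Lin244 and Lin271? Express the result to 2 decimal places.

Mismatches occur at site 1 (P/T), site 6 (W/D), site 7 (K/Y), site 11 (H/F), site 14 (P/R), site 17 (E/H), site 28 (V/S).
22 of the 29 sites match, so the percent identity is 22/29 × 100 = 75.86%.

75.86%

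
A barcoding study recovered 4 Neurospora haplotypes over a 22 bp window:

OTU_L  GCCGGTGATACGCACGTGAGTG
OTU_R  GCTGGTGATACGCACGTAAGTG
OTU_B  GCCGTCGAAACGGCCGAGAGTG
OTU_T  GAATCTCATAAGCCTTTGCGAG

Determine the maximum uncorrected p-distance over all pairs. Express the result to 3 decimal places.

0.636

Pairwise Hamming distances:
  OTU_L vs OTU_R: 2
  OTU_L vs OTU_B: 6
  OTU_L vs OTU_T: 11
  OTU_R vs OTU_B: 8
  OTU_R vs OTU_T: 12
  OTU_B vs OTU_T: 14
The largest is 14 mismatches, between OTU_B and OTU_T; p = 14/22 = 0.636.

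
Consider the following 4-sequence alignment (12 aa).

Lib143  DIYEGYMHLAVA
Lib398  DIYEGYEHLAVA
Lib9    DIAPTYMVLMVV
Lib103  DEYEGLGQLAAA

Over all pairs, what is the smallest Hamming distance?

1

Pairwise Hamming distances:
  Lib143 vs Lib398: 1
  Lib143 vs Lib9: 6
  Lib143 vs Lib103: 5
  Lib398 vs Lib9: 7
  Lib398 vs Lib103: 5
  Lib9 vs Lib103: 10
The smallest is 1, between Lib143 and Lib398.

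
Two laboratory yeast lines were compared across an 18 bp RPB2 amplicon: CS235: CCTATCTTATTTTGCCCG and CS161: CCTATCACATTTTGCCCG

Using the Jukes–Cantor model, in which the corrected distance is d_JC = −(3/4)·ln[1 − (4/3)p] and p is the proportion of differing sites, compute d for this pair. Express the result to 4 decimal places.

Mismatches occur at site 7 (T↔A), site 8 (T↔C).
p = 2/18 = 0.111111.
d = −0.75 · ln(1 − (4/3)·0.111111) = −0.75 · ln(0.851852) = −0.75 · (-0.160342) = 0.1203.

0.1203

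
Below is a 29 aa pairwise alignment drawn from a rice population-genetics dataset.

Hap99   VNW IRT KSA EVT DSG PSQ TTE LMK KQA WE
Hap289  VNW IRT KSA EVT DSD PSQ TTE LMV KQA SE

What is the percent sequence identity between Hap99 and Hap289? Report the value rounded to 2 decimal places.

89.66%

Differing sites — 15:G/D; 24:K/V; 28:W/S.
26 of the 29 sites match, so the percent identity is 26/29 × 100 = 89.66%.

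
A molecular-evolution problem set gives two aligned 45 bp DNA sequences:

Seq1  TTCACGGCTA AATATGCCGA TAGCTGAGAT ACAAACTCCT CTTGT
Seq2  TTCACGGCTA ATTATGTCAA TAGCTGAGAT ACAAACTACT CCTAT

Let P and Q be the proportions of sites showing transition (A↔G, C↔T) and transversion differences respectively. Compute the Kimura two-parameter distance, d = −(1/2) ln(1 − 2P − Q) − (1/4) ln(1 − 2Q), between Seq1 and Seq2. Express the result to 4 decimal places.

Differing sites — 12:A/T (Tv); 17:C/T (Ti); 19:G/A (Ti); 38:C/A (Tv); 42:T/C (Ti); 44:G/A (Ti).
Of the 6 differences, 4 transitions and 2 transversions over 45 sites: P = 4/45 = 0.088889, Q = 2/45 = 0.044444.
d = −0.5·ln(0.777778) − 0.25·ln(0.911112) = −0.5·(-0.251314) − 0.25·(-0.093089) = 0.1489.

0.1489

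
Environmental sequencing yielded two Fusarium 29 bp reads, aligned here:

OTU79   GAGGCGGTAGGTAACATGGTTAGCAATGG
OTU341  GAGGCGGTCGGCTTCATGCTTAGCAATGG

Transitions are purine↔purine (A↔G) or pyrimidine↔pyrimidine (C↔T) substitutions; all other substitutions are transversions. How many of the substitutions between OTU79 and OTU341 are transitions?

1

Mismatches occur at site 9 (A/C, transversion), site 12 (T/C, transition), site 13 (A/T, transversion), site 14 (A/T, transversion), site 19 (G/C, transversion).
Of the 5 differences, 1 transition and 4 transversions, so the answer is 1.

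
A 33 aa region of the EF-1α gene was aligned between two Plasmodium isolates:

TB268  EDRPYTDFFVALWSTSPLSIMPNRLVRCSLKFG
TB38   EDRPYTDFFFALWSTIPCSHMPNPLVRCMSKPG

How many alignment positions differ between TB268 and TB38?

Differing sites — 10:V/F; 16:S/I; 18:L/C; 20:I/H; 24:R/P; 29:S/M; 30:L/S; 32:F/P.
That gives 8 mismatches out of 33 aligned sites, so the Hamming distance is 8.

8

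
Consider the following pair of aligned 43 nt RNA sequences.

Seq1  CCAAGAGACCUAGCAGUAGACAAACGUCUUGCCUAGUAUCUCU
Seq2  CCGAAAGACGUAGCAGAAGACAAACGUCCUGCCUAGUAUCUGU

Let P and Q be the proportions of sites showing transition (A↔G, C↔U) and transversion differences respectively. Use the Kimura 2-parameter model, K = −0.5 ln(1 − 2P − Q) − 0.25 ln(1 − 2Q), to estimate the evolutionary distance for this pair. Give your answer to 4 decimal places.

Mismatches occur at site 3 (A/G, transition), site 5 (G/A, transition), site 10 (C/G, transversion), site 17 (U/A, transversion), site 29 (U/C, transition), site 42 (C/G, transversion).
Of the 6 differences, 3 transitions and 3 transversions over 43 sites: P = 3/43 = 0.069767, Q = 3/43 = 0.069767.
d = −0.5·ln(0.790699) − 0.25·ln(0.860466) = −0.5·(-0.234838) − 0.25·(-0.150281) = 0.1550.

0.1550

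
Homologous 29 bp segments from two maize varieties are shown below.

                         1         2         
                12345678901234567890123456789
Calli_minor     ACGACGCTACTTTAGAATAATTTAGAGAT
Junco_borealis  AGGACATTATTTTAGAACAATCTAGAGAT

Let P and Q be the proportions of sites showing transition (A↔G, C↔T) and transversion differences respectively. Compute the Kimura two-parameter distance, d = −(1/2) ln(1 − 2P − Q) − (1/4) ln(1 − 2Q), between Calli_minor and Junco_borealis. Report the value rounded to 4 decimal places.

0.2563

The sequences differ at positions 2 (C/G, transversion), 6 (G/A, transition), 7 (C/T, transition), 10 (C/T, transition), 18 (T/C, transition), 22 (T/C, transition).
Of the 6 differences, 5 transitions and 1 transversion over 29 sites: P = 5/29 = 0.172414, Q = 1/29 = 0.034483.
d = −0.5·ln(0.620689) − 0.25·ln(0.931034) = −0.5·(-0.476925) − 0.25·(-0.071459) = 0.2563.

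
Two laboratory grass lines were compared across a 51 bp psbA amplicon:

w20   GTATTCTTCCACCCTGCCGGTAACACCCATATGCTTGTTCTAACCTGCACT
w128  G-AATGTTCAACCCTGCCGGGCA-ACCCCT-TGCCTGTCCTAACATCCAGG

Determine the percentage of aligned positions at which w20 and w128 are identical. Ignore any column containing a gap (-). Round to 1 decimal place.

75.0%

Excluding the 3 gap columns leaves 48 comparable sites.
The sequences differ at positions 4 (T/A), 6 (C/G), 10 (C/A), 21 (T/G), 22 (A/C), 29 (A/C), 35 (T/C), 39 (T/C), 45 (C/A), 47 (G/C), 50 (C/G), 51 (T/G).
36 of the 48 comparable sites match, so the percent identity is 36/48 × 100 = 75.0%.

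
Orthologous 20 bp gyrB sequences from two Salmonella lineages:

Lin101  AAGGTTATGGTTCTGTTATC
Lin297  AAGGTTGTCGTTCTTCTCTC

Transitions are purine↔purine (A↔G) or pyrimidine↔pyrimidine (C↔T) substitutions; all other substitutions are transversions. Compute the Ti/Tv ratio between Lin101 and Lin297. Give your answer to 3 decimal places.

0.667

The sequences differ at positions 7 (A/G, transition), 9 (G/C, transversion), 15 (G/T, transversion), 16 (T/C, transition), 18 (A/C, transversion).
Of the 5 differences, 2 transitions and 3 transversions, so Ti/Tv = 2/3 = 0.667.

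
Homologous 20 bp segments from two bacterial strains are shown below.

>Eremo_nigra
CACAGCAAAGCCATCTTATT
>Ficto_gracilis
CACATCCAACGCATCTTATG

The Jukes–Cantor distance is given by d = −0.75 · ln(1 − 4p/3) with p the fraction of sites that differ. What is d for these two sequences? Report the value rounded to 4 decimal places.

Differing sites — 5:G/T; 7:A/C; 10:G/C; 11:C/G; 20:T/G.
p = 5/20 = 0.250000.
d = −0.75 · ln(1 − (4/3)·0.250000) = −0.75 · ln(0.666667) = −0.75 · (-0.405465) = 0.3041.

0.3041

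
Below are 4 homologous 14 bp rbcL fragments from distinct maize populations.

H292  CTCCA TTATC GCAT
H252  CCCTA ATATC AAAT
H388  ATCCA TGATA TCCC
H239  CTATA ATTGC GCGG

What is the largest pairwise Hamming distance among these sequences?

11

Pairwise Hamming distances:
  H292 vs H252: 5
  H292 vs H388: 6
  H292 vs H239: 7
  H252 vs H388: 10
  H252 vs H239: 8
  H388 vs H239: 11
The largest is 11, between H388 and H239.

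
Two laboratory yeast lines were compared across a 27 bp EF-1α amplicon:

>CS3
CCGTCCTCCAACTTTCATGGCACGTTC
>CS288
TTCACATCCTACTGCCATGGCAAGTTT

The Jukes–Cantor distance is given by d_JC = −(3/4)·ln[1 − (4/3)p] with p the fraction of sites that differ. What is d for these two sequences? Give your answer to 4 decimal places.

0.5107

Differing sites — 1:C/T; 2:C/T; 3:G/C; 4:T/A; 6:C/A; 10:A/T; 14:T/G; 15:T/C; 23:C/A; 27:C/T.
p = 10/27 = 0.370370.
d = −0.75 · ln(1 − (4/3)·0.370370) = −0.75 · ln(0.506173) = −0.75 · (-0.680877) = 0.5107.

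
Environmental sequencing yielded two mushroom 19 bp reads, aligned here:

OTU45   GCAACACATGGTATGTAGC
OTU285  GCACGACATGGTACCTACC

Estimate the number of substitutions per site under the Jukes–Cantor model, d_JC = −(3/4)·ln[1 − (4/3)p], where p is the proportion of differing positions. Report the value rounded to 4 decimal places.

Mismatches occur at site 4 (A→C), site 5 (C→G), site 14 (T→C), site 15 (G→C), site 18 (G→C).
p = 5/19 = 0.263158.
d = −0.75 · ln(1 − (4/3)·0.263158) = −0.75 · ln(0.649123) = −0.75 · (-0.432133) = 0.3241.

0.3241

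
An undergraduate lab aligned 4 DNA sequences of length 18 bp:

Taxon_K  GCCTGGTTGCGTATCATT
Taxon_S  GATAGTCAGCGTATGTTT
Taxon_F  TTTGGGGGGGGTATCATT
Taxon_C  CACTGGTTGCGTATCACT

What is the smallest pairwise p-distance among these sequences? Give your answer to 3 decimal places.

0.167

Pairwise Hamming distances:
  Taxon_K vs Taxon_S: 8
  Taxon_K vs Taxon_F: 7
  Taxon_K vs Taxon_C: 3
  Taxon_S vs Taxon_F: 9
  Taxon_S vs Taxon_C: 9
  Taxon_F vs Taxon_C: 8
The smallest is 3 mismatches, between Taxon_K and Taxon_C; p = 3/18 = 0.167.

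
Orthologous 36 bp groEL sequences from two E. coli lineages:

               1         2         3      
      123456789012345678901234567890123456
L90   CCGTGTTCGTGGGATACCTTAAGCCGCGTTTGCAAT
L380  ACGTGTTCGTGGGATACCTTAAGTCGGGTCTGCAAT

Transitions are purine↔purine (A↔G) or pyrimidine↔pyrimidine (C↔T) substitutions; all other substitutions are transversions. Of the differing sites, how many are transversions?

Differing sites — 1:C/A (Tv); 24:C/T (Ti); 27:C/G (Tv); 30:T/C (Ti).
Of the 4 differences, 2 transitions and 2 transversions, so the answer is 2.

2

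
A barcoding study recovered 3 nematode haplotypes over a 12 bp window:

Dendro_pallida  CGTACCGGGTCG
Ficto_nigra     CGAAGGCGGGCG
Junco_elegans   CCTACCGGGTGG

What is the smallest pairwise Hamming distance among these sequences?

2

Pairwise Hamming distances:
  Dendro_pallida vs Ficto_nigra: 5
  Dendro_pallida vs Junco_elegans: 2
  Ficto_nigra vs Junco_elegans: 7
The smallest is 2, between Dendro_pallida and Junco_elegans.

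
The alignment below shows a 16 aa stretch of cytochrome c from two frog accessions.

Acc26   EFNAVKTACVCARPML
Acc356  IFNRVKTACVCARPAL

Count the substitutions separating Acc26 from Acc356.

3

The sequences differ at positions 1 (E/I), 4 (A/R), 15 (M/A).
That gives 3 mismatches out of 16 aligned sites, so the Hamming distance is 3.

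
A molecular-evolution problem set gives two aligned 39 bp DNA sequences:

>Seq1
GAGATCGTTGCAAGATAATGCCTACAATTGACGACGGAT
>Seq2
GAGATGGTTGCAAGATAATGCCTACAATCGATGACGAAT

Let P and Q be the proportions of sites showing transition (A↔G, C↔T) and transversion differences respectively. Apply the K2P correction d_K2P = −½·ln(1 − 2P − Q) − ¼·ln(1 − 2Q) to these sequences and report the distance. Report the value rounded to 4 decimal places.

Differing sites — 6:C/G (Tv); 29:T/C (Ti); 32:C/T (Ti); 37:G/A (Ti).
Of the 4 differences, 3 transitions and 1 transversion over 39 sites: P = 3/39 = 0.076923, Q = 1/39 = 0.025641.
d = −0.5·ln(0.820513) − 0.25·ln(0.948718) = −0.5·(-0.197826) − 0.25·(-0.052644) = 0.1121.

0.1121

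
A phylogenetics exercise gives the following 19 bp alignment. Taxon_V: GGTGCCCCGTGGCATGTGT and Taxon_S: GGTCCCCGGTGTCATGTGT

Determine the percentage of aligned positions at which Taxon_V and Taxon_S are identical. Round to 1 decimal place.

84.2%

Mismatches occur at site 4 (G↔C), site 8 (C↔G), site 12 (G↔T).
16 of the 19 sites match, so the percent identity is 16/19 × 100 = 84.2%.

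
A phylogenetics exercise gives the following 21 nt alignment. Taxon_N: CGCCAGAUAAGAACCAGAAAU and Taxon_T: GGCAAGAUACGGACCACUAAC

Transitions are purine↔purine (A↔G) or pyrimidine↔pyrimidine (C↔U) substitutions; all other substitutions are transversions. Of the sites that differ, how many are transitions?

The sequences differ at positions 1 (C/G, transversion), 4 (C/A, transversion), 10 (A/C, transversion), 12 (A/G, transition), 17 (G/C, transversion), 18 (A/U, transversion), 21 (U/C, transition).
Of the 7 differences, 2 transitions and 5 transversions, so the answer is 2.

2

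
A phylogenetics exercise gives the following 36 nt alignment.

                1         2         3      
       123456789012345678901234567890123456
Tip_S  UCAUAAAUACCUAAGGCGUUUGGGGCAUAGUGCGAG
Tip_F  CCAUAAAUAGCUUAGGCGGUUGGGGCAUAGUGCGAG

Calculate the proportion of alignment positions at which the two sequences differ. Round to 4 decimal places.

The sequences differ at positions 1 (U/C), 10 (C/G), 13 (A/U), 19 (U/G).
There are 4 differences over 36 sites, so p = 4/36 = 0.1111.

0.1111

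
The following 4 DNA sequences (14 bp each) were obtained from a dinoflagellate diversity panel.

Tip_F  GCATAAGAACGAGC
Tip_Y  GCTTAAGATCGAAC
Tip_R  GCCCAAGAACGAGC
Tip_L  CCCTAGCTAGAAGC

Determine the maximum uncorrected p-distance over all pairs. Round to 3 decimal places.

0.643

Pairwise Hamming distances:
  Tip_F vs Tip_Y: 3
  Tip_F vs Tip_R: 2
  Tip_F vs Tip_L: 7
  Tip_Y vs Tip_R: 4
  Tip_Y vs Tip_L: 9
  Tip_R vs Tip_L: 7
The largest is 9 mismatches, between Tip_Y and Tip_L; p = 9/14 = 0.643.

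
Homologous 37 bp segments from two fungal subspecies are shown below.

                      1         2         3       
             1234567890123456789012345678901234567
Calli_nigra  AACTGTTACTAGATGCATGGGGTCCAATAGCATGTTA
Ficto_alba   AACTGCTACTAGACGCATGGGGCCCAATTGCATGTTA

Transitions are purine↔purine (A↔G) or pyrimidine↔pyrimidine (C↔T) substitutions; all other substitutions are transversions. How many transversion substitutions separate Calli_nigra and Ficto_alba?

Mismatches occur at site 6 (T/C, transition), site 14 (T/C, transition), site 23 (T/C, transition), site 29 (A/T, transversion).
Of the 4 differences, 3 transitions and 1 transversion, so the answer is 1.

1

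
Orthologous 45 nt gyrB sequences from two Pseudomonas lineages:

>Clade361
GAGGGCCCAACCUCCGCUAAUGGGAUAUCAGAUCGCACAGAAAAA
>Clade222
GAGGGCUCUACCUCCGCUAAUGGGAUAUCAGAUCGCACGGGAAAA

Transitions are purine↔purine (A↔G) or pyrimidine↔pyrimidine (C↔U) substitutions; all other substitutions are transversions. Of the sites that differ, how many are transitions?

Differing sites — 7:C/U (Ti); 9:A/U (Tv); 39:A/G (Ti); 41:A/G (Ti).
Of the 4 differences, 3 transitions and 1 transversion, so the answer is 3.

3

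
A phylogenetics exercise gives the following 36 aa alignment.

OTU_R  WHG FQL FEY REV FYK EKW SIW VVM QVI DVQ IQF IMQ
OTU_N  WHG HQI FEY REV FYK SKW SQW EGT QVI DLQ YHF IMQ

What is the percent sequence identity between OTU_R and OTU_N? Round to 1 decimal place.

Mismatches occur at site 4 (F↔H), site 6 (L↔I), site 16 (E↔S), site 20 (I↔Q), site 22 (V↔E), site 23 (V↔G), site 24 (M↔T), site 29 (V↔L), site 31 (I↔Y), site 32 (Q↔H).
26 of the 36 sites match, so the percent identity is 26/36 × 100 = 72.2%.

72.2%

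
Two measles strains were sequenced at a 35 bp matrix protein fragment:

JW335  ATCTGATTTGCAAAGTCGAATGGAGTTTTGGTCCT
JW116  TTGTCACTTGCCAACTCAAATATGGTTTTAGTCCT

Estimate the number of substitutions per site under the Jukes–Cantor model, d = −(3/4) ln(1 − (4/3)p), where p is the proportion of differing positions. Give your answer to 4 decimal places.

0.4073

Mismatches occur at site 1 (A→T), site 3 (C→G), site 5 (G→C), site 7 (T→C), site 12 (A→C), site 15 (G→C), site 18 (G→A), site 22 (G→A), site 23 (G→T), site 24 (A→G), site 30 (G→A).
p = 11/35 = 0.314286.
d = −0.75 · ln(1 − (4/3)·0.314286) = −0.75 · ln(0.580952) = −0.75 · (-0.543087) = 0.4073.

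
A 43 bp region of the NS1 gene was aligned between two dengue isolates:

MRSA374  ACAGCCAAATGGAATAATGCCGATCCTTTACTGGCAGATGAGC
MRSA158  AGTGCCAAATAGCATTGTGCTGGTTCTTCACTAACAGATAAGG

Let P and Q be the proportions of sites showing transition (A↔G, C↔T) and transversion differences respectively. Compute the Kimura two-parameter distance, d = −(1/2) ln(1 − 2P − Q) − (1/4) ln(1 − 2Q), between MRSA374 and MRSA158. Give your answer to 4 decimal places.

0.4489

Mismatches occur at site 2 (C↔G, transversion), site 3 (A↔T, transversion), site 11 (G↔A, transition), site 13 (A↔C, transversion), site 16 (A↔T, transversion), site 17 (A↔G, transition), site 21 (C↔T, transition), site 23 (A↔G, transition), site 25 (C↔T, transition), site 29 (T↔C, transition), site 33 (G↔A, transition), site 34 (G↔A, transition), site 40 (G↔A, transition), site 43 (C↔G, transversion).
Of the 14 differences, 9 transitions and 5 transversions over 43 sites: P = 9/43 = 0.209302, Q = 5/43 = 0.116279.
d = −0.5·ln(0.465117) − 0.25·ln(0.767442) = −0.5·(-0.765466) − 0.25·(-0.264692) = 0.4489.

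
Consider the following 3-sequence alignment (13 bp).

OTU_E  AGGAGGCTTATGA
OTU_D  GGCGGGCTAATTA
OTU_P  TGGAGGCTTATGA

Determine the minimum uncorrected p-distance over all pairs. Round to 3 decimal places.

0.077

Pairwise Hamming distances:
  OTU_E vs OTU_D: 5
  OTU_E vs OTU_P: 1
  OTU_D vs OTU_P: 5
The smallest is 1 mismatch, between OTU_E and OTU_P; p = 1/13 = 0.077.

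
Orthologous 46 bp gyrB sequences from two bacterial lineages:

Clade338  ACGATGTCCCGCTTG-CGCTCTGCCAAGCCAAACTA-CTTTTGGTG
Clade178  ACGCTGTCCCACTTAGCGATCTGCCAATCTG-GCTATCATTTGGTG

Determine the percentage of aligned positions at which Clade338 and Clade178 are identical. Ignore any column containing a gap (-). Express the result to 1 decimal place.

79.1%

Excluding the 3 gap columns leaves 43 comparable sites.
Differing sites — 4:A/C; 11:G/A; 15:G/A; 19:C/A; 28:G/T; 30:C/T; 31:A/G; 33:A/G; 39:T/A.
34 of the 43 comparable sites match, so the percent identity is 34/43 × 100 = 79.1%.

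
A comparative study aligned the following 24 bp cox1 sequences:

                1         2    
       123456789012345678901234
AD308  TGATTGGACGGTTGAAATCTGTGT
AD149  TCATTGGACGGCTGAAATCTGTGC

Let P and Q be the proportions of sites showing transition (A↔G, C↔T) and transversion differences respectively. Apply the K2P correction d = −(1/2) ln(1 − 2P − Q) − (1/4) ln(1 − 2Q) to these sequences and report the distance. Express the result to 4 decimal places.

Mismatches occur at site 2 (G→C, transversion), site 12 (T→C, transition), site 24 (T→C, transition).
Of the 3 differences, 2 transitions and 1 transversion over 24 sites: P = 2/24 = 0.083333, Q = 1/24 = 0.041667.
d = −0.5·ln(0.791667) − 0.25·ln(0.916666) = −0.5·(-0.233614) − 0.25·(-0.087012) = 0.1386.

0.1386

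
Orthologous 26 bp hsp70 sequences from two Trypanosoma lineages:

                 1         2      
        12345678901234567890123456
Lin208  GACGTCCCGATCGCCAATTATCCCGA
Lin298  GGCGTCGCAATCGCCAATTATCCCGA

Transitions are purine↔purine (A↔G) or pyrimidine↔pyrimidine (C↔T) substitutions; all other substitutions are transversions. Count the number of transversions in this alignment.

1

Mismatches occur at site 2 (A→G, transition), site 7 (C→G, transversion), site 9 (G→A, transition).
Of the 3 differences, 2 transitions and 1 transversion, so the answer is 1.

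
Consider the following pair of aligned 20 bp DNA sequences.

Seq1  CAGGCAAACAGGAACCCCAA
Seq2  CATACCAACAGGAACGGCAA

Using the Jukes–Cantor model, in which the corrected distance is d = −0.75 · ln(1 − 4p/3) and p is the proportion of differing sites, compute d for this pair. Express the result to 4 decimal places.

Differing sites — 3:G/T; 4:G/A; 6:A/C; 16:C/G; 17:C/G.
p = 5/20 = 0.250000.
d = −0.75 · ln(1 − (4/3)·0.250000) = −0.75 · ln(0.666667) = −0.75 · (-0.405465) = 0.3041.

0.3041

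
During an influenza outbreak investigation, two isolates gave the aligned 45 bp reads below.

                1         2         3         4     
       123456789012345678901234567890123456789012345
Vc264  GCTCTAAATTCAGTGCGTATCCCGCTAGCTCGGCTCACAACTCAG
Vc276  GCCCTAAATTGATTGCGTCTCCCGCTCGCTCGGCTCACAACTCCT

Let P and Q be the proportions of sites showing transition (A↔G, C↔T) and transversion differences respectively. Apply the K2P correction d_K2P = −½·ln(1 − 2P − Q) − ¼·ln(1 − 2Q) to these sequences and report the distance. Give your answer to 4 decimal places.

0.1754

Mismatches occur at site 3 (T→C, transition), site 11 (C→G, transversion), site 13 (G→T, transversion), site 19 (A→C, transversion), site 27 (A→C, transversion), site 44 (A→C, transversion), site 45 (G→T, transversion).
Of the 7 differences, 1 transition and 6 transversions over 45 sites: P = 1/45 = 0.022222, Q = 6/45 = 0.133333.
d = −0.5·ln(0.822223) − 0.25·ln(0.733334) = −0.5·(-0.195744) − 0.25·(-0.310154) = 0.1754.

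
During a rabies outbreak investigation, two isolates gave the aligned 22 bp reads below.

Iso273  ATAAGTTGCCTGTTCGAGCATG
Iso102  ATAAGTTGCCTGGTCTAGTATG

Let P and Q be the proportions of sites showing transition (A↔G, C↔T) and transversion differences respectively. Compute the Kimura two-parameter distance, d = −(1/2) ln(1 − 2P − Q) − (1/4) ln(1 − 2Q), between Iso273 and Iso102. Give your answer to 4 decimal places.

0.1505

The sequences differ at positions 13 (T/G, transversion), 16 (G/T, transversion), 19 (C/T, transition).
Of the 3 differences, 1 transition and 2 transversions over 22 sites: P = 1/22 = 0.045455, Q = 2/22 = 0.090909.
d = −0.5·ln(0.818181) − 0.25·ln(0.818182) = −0.5·(-0.200672) − 0.25·(-0.200670) = 0.1505.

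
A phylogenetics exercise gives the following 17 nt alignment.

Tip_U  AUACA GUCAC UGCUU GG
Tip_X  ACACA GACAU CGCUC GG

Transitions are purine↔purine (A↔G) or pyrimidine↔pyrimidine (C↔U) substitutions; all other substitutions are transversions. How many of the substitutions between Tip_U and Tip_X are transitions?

4

The sequences differ at positions 2 (U/C, transition), 7 (U/A, transversion), 10 (C/U, transition), 11 (U/C, transition), 15 (U/C, transition).
Of the 5 differences, 4 transitions and 1 transversion, so the answer is 4.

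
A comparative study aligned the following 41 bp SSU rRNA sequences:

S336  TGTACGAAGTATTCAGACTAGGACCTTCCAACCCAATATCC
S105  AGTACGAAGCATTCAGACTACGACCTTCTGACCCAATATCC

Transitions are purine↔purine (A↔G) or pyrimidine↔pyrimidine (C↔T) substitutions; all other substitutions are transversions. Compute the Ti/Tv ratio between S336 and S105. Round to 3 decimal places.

Differing sites — 1:T/A (Tv); 10:T/C (Ti); 21:G/C (Tv); 29:C/T (Ti); 30:A/G (Ti).
Of the 5 differences, 3 transitions and 2 transversions, so Ti/Tv = 3/2 = 1.500.

1.500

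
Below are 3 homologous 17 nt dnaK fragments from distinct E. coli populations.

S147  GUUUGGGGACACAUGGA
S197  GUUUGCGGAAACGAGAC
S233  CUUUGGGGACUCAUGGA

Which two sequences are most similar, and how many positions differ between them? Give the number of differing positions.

2

Pairwise Hamming distances:
  S147 vs S197: 6
  S147 vs S233: 2
  S197 vs S233: 8
The smallest is 2, between S147 and S233.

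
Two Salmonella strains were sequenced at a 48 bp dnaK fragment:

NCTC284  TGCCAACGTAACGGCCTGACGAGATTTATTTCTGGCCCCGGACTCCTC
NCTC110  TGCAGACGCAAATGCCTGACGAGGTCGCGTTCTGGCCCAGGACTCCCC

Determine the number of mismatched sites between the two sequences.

12

Differing sites — 4:C/A; 5:A/G; 9:T/C; 12:C/A; 13:G/T; 24:A/G; 26:T/C; 27:T/G; 28:A/C; 29:T/G; 39:C/A; 47:T/C.
That gives 12 mismatches out of 48 aligned sites, so the Hamming distance is 12.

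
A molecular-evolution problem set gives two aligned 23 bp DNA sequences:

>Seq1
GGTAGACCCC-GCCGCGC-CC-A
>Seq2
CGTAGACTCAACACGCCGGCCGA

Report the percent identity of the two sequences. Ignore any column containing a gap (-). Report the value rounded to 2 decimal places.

65.00%

Excluding the 3 gap columns leaves 20 comparable sites.
The sequences differ at positions 1 (G/C), 8 (C/T), 10 (C/A), 12 (G/C), 13 (C/A), 17 (G/C), 18 (C/G).
13 of the 20 comparable sites match, so the percent identity is 13/20 × 100 = 65.00%.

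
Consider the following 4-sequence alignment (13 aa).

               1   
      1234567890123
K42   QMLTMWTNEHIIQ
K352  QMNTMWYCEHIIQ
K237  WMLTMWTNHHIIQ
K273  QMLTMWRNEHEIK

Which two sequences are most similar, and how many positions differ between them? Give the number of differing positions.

2

Pairwise Hamming distances:
  K42 vs K352: 3
  K42 vs K237: 2
  K42 vs K273: 3
  K352 vs K237: 5
  K352 vs K273: 5
  K237 vs K273: 5
The smallest is 2, between K42 and K237.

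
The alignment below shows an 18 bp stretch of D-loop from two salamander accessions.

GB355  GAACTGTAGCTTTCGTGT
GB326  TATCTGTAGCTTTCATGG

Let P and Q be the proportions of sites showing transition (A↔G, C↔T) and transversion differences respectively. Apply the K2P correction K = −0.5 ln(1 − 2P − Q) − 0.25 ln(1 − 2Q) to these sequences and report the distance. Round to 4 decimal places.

0.2641

Mismatches occur at site 1 (G/T, transversion), site 3 (A/T, transversion), site 15 (G/A, transition), site 18 (T/G, transversion).
Of the 4 differences, 1 transition and 3 transversions over 18 sites: P = 1/18 = 0.055556, Q = 3/18 = 0.166667.
d = −0.5·ln(0.722221) − 0.25·ln(0.666666) = −0.5·(-0.325424) − 0.25·(-0.405466) = 0.2641.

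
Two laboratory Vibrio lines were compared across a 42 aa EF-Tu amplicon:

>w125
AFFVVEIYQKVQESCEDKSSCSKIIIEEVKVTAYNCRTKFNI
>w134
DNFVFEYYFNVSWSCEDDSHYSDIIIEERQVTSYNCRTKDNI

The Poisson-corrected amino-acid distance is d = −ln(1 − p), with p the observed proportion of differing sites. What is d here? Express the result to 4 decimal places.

0.4796

Mismatches occur at site 1 (A→D), site 2 (F→N), site 5 (V→F), site 7 (I→Y), site 9 (Q→F), site 10 (K→N), site 12 (Q→S), site 13 (E→W), site 18 (K→D), site 20 (S→H), site 21 (C→Y), site 23 (K→D), site 29 (V→R), site 30 (K→Q), site 33 (A→S), site 40 (F→D).
p = 16/42 = 0.380952.
d = −ln(1 − 0.380952) = −ln(0.619048) = 0.4796.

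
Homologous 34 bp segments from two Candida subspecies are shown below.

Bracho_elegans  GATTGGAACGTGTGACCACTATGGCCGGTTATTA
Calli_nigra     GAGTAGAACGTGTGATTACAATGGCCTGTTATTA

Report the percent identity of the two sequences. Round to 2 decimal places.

82.35%

Mismatches occur at site 3 (T/G), site 5 (G/A), site 16 (C/T), site 17 (C/T), site 20 (T/A), site 27 (G/T).
28 of the 34 sites match, so the percent identity is 28/34 × 100 = 82.35%.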